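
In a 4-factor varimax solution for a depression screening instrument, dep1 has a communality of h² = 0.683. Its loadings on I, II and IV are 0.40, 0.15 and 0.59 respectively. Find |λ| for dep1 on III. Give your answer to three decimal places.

0.390

Under orthogonal rotation h² = Σλ², so λ_III² = h² − (0.5306) = 0.683 − 0.5306 = 0.1524.
|λ| = √0.1524 = 0.3904.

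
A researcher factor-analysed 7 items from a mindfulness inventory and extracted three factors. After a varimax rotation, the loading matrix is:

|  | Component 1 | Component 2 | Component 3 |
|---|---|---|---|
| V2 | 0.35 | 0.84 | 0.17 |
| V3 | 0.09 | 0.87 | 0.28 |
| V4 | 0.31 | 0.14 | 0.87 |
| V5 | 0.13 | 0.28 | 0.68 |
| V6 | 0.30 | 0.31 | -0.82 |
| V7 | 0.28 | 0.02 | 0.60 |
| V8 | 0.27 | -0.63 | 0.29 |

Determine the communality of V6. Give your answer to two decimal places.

0.86

h² = 0.30² + 0.31² + (-0.82)² = 0.0900 + 0.0961 + 0.6724 = 0.8585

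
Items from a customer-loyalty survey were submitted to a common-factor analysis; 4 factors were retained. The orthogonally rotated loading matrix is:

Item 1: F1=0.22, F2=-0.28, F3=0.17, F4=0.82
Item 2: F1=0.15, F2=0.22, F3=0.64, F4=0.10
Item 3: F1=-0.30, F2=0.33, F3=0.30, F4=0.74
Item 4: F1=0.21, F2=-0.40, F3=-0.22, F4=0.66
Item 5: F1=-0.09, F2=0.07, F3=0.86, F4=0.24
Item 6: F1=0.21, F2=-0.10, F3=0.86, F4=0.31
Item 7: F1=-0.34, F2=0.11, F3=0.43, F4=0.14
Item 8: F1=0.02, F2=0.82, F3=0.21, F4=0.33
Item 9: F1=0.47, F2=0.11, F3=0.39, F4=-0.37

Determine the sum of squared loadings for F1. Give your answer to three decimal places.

SS loadings for F1 = 0.22² + 0.15² + (-0.30)² + 0.21² + (-0.09)² + 0.21² + (-0.34)² + 0.02² + 0.47² = 0.0484 + 0.0225 + 0.0900 + 0.0441 + 0.0081 + 0.0441 + 0.1156 + 0.0004 + 0.2209 = 0.5941

0.594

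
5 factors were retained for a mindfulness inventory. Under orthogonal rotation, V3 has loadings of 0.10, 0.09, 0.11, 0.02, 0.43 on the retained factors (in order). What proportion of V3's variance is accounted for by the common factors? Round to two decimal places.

h² = 0.10² + 0.09² + 0.11² + 0.02² + 0.43² = 0.0100 + 0.0081 + 0.0121 + 0.0004 + 0.1849 = 0.2155

0.22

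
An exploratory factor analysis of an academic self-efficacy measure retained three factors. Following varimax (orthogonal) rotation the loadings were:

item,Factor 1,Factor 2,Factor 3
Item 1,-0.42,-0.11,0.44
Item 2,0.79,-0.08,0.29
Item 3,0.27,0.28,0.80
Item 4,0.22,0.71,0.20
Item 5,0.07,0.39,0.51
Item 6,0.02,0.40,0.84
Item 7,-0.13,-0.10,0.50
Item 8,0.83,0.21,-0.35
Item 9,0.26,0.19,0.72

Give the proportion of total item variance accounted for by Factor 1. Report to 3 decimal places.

SS loadings for Factor 1 = (-0.42)² + 0.79² + 0.27² + 0.22² + 0.07² + 0.02² + (-0.13)² + 0.83² + 0.26² = 1.7005
Proportion of variance = 1.7005 / 9 = 0.1889.

0.189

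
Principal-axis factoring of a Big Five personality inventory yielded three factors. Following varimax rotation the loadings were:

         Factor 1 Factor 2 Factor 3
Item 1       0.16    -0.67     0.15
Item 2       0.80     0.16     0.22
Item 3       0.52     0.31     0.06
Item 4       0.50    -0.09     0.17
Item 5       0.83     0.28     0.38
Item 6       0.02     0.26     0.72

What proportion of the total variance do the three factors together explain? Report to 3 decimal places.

0.561

SS loadings by factor: 1.8753, 0.7247, 0.7662; total = 3.3662.
Total variance with 6 standardized items is 6, so the solution explains 3.3662/6 = 0.5610.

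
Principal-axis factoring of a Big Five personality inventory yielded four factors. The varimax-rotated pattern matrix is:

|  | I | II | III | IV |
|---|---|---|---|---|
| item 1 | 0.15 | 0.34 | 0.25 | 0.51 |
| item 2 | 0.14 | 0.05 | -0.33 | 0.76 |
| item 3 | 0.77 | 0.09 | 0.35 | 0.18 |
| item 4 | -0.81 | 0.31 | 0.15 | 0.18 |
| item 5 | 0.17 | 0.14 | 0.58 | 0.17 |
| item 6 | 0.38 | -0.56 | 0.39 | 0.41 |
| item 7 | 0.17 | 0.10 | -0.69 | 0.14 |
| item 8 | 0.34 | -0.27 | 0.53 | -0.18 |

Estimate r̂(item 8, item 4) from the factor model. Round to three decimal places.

-0.312

r̂ = Σ λ_i·λ_j across factors = (0.34)(-0.81) + (-0.27)(0.31) + (0.53)(0.15) + (-0.18)(0.18)
  = -0.2754 -0.0837 +0.0795 -0.0324 = -0.3120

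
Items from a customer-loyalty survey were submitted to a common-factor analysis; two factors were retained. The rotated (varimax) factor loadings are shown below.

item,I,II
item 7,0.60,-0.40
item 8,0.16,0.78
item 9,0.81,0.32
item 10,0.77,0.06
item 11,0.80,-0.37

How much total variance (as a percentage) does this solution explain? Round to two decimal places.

65.72%

Communalities: 0.5200, 0.6340, 0.7585, 0.5965, 0.7769; Σh² = 3.2859.
Total variance with 5 standardized items is 5, so the solution explains 3.2859/5 = 0.6572 = 65.72%.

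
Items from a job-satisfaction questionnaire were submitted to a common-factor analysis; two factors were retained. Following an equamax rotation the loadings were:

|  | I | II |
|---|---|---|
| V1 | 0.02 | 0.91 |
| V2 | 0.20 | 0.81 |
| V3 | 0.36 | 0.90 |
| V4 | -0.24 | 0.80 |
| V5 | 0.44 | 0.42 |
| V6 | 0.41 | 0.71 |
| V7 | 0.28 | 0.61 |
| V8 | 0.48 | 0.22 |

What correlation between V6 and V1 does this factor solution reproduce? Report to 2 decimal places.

r̂ = Σ λ_i·λ_j across factors = (0.41)(0.02) + (0.71)(0.91)
  = +0.0082 +0.6461 = 0.6543

0.65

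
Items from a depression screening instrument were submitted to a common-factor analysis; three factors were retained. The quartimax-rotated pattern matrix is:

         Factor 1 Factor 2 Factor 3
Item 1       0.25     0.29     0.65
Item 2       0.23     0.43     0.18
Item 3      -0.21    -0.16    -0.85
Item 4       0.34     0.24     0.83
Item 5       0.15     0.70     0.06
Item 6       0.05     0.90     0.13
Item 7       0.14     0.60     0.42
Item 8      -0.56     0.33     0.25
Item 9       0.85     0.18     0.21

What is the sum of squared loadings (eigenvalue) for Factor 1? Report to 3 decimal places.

SS loadings for Factor 1 = 0.25² + 0.23² + (-0.21)² + 0.34² + 0.15² + 0.05² + 0.14² + (-0.56)² + 0.85² = 0.0625 + 0.0529 + 0.0441 + 0.1156 + 0.0225 + 0.0025 + 0.0196 + 0.3136 + 0.7225 = 1.3558

1.356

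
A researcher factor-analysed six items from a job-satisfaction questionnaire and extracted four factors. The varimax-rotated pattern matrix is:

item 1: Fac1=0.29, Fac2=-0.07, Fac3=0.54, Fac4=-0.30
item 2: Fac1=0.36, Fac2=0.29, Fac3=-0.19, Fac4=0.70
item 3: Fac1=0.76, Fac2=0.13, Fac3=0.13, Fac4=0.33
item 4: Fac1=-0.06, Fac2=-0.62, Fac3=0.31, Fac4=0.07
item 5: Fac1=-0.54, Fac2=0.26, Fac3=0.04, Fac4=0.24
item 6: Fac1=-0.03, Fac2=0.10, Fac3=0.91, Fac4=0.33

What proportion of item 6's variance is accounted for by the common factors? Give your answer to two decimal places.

0.95

h² = (-0.03)² + 0.10² + 0.91² + 0.33² = 0.0009 + 0.0100 + 0.8281 + 0.1089 = 0.9479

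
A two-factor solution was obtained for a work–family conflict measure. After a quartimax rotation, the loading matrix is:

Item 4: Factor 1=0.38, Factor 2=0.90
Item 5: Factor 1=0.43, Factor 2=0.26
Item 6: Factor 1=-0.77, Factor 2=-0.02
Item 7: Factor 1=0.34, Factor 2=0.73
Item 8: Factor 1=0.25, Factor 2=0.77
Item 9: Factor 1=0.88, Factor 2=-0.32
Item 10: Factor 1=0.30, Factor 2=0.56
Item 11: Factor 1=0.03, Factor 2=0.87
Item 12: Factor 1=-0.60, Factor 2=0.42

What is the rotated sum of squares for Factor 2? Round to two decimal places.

SS loadings for Factor 2 = 0.90² + 0.26² + (-0.02)² + 0.73² + 0.77² + (-0.32)² + 0.56² + 0.87² + 0.42² = 0.8100 + 0.0676 + 0.0004 + 0.5329 + 0.5929 + 0.1024 + 0.3136 + 0.7569 + 0.1764 = 3.3531

3.35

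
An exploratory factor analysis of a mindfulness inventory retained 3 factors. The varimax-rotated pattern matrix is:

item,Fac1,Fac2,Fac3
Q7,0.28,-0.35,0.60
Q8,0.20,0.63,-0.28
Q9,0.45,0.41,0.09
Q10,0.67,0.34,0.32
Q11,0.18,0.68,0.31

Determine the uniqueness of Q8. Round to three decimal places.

0.485

h² = 0.20² + 0.63² + (-0.28)² = 0.0400 + 0.3969 + 0.0784 = 0.5153
Uniqueness u² = 1 − h² = 1 − 0.5153 = 0.4847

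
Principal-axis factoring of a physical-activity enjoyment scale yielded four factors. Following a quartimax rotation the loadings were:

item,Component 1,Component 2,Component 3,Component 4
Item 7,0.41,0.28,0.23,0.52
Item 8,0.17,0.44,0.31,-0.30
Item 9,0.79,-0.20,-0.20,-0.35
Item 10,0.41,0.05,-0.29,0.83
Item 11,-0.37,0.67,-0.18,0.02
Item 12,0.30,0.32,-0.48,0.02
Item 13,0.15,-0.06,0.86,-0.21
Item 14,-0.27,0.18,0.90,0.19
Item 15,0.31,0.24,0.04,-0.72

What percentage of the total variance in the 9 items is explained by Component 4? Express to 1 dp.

SS loadings for Component 4 = 0.52² + (-0.30)² + (-0.35)² + 0.83² + 0.02² + 0.02² + (-0.21)² + 0.19² + (-0.72)² = 1.7712
With 9 standardized items, total variance = 9. Proportion = 1.7712/9 = 0.1968 → 19.68%.

19.7%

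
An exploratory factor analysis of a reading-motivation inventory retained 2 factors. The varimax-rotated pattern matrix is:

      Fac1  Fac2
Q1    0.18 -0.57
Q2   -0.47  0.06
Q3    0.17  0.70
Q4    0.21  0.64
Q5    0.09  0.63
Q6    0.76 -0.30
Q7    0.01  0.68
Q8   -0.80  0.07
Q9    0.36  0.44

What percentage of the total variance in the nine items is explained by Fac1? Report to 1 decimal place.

18.7%

SS loadings for Fac1 = 0.18² + (-0.47)² + 0.17² + 0.21² + 0.09² + 0.76² + 0.01² + (-0.80)² + 0.36² = 1.6817
With 9 standardized items, total variance = 9. Proportion = 1.6817/9 = 0.1869 → 18.69%.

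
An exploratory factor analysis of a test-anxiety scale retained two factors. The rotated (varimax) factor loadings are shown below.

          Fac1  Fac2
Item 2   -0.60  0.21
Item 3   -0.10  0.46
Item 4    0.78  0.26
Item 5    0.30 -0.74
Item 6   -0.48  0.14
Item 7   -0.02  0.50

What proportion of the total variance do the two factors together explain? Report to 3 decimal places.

Communalities: 0.4041, 0.2216, 0.6760, 0.6376, 0.2500, 0.2504; Σh² = 2.4397.
Total variance with 6 standardized items is 6, so the solution explains 2.4397/6 = 0.4066.

0.407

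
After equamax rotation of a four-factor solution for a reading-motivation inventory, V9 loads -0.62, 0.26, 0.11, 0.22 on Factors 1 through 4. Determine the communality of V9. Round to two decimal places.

h² = (-0.62)² + 0.26² + 0.11² + 0.22² = 0.3844 + 0.0676 + 0.0121 + 0.0484 = 0.5125

0.51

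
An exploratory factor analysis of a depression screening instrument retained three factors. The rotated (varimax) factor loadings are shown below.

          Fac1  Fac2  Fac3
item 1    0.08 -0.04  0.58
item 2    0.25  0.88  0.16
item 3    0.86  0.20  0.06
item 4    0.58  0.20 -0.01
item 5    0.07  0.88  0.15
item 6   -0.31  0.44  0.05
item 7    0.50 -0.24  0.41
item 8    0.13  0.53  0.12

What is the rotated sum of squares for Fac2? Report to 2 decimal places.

SS loadings for Fac2 = (-0.04)² + 0.88² + 0.20² + 0.20² + 0.88² + 0.44² + (-0.24)² + 0.53² = 0.0016 + 0.7744 + 0.0400 + 0.0400 + 0.7744 + 0.1936 + 0.0576 + 0.2809 = 2.1625

2.16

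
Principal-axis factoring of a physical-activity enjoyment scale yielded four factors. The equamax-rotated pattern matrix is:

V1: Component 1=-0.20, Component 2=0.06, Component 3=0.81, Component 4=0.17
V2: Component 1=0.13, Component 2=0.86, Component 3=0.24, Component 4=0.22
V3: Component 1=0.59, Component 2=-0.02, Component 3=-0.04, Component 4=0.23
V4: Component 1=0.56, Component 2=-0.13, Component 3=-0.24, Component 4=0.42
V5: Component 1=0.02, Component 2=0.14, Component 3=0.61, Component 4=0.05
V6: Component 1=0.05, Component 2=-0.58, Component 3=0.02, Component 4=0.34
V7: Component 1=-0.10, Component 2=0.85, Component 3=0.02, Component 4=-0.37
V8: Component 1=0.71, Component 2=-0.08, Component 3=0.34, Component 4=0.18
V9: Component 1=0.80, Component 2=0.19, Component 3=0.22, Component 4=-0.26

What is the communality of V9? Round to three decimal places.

h² = 0.80² + 0.19² + 0.22² + (-0.26)² = 0.6400 + 0.0361 + 0.0484 + 0.0676 = 0.7921

0.792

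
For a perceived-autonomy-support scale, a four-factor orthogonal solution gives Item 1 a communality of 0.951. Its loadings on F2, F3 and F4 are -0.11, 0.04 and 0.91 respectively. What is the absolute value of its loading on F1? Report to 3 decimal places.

Under orthogonal rotation h² = Σλ², so λ_F1² = h² − (0.8418) = 0.951 − 0.8418 = 0.1092.
|λ| = √0.1092 = 0.3305.

0.330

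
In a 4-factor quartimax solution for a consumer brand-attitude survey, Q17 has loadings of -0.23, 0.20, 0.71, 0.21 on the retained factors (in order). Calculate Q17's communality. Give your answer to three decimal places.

h² = (-0.23)² + 0.20² + 0.71² + 0.21² = 0.0529 + 0.0400 + 0.5041 + 0.0441 = 0.6411

0.641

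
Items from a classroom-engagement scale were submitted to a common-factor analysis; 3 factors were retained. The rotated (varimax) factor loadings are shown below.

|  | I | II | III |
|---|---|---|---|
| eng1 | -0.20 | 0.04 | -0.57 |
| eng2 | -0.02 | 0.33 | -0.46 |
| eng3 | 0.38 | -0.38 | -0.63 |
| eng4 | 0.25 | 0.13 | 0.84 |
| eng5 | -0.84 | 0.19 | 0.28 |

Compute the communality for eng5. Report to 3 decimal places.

0.820

h² = (-0.84)² + 0.19² + 0.28² = 0.7056 + 0.0361 + 0.0784 = 0.8201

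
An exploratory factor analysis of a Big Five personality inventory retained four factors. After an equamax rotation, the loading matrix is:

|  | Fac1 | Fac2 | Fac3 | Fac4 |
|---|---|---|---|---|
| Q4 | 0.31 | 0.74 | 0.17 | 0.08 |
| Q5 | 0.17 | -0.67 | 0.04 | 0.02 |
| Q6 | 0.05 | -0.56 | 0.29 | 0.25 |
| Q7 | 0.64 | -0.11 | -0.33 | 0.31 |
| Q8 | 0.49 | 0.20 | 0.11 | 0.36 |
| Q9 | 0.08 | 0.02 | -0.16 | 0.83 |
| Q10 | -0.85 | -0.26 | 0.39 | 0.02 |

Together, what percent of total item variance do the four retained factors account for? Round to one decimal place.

SS loadings by factor: 1.5061, 1.4302, 0.4133, 0.9843; total = 4.3339.
Total variance with 7 standardized items is 7, so the solution explains 4.3339/7 = 0.6191 = 61.91%.

61.9%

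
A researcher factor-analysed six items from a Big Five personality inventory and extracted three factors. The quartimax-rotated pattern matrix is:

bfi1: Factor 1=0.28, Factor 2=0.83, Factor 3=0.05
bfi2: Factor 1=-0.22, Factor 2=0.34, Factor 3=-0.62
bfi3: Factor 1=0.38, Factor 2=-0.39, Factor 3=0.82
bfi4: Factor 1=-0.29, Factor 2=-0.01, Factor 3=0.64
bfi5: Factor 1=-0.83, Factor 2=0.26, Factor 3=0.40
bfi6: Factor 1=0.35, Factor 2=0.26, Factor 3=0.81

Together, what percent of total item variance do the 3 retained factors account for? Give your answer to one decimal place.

75.7%

SS loadings by factor: 1.1667, 1.0919, 2.2850; total = 4.5436.
Total variance with 6 standardized items is 6, so the solution explains 4.5436/6 = 0.7573 = 75.73%.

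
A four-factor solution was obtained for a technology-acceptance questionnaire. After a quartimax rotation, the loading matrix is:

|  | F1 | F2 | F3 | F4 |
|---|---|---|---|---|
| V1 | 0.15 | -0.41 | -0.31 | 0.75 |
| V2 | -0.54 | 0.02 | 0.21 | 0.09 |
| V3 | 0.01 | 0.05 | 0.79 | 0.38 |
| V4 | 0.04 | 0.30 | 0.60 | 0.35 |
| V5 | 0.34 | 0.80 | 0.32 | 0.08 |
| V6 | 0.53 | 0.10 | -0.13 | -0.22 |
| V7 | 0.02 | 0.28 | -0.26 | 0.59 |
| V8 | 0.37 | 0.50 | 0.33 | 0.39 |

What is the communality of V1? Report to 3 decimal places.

h² = 0.15² + (-0.41)² + (-0.31)² + 0.75² = 0.0225 + 0.1681 + 0.0961 + 0.5625 = 0.8492

0.849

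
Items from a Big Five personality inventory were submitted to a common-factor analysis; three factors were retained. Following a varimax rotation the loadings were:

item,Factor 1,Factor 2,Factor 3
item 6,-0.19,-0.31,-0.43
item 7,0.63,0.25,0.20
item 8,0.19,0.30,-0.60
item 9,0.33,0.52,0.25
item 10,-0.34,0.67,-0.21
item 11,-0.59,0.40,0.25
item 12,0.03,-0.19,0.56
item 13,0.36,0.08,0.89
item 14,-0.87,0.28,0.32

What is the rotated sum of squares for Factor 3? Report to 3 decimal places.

1.962

SS loadings for Factor 3 = (-0.43)² + 0.20² + (-0.60)² + 0.25² + (-0.21)² + 0.25² + 0.56² + 0.89² + 0.32² = 0.1849 + 0.0400 + 0.3600 + 0.0625 + 0.0441 + 0.0625 + 0.3136 + 0.7921 + 0.1024 = 1.9621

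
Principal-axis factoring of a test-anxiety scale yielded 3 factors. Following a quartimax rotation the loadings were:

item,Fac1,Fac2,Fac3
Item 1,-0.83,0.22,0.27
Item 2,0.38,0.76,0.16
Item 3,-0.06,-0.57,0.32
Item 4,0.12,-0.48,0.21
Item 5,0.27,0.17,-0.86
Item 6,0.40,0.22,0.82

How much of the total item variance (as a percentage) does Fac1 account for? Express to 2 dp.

18.07%

SS loadings for Fac1 = (-0.83)² + 0.38² + (-0.06)² + 0.12² + 0.27² + 0.40² = 1.0842
With 6 standardized items, total variance = 6. Proportion = 1.0842/6 = 0.1807 → 18.07%.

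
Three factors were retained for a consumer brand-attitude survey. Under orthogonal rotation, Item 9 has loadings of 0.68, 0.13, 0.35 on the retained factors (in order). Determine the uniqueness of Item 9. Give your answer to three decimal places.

0.398

h² = 0.68² + 0.13² + 0.35² = 0.4624 + 0.0169 + 0.1225 = 0.6018
Uniqueness u² = 1 − h² = 1 − 0.6018 = 0.3982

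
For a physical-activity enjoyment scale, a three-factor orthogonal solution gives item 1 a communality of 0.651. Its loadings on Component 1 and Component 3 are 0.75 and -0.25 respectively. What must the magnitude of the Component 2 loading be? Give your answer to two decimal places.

Under orthogonal rotation h² = Σλ², so λ_Component 2² = h² − (0.6250) = 0.651 − 0.6250 = 0.0260.
|λ| = √0.0260 = 0.1612.

0.16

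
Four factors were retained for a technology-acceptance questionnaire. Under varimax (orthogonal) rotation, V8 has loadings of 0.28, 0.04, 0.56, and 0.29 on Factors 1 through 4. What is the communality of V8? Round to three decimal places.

h² = 0.28² + 0.04² + 0.56² + 0.29² = 0.0784 + 0.0016 + 0.3136 + 0.0841 = 0.4777

0.478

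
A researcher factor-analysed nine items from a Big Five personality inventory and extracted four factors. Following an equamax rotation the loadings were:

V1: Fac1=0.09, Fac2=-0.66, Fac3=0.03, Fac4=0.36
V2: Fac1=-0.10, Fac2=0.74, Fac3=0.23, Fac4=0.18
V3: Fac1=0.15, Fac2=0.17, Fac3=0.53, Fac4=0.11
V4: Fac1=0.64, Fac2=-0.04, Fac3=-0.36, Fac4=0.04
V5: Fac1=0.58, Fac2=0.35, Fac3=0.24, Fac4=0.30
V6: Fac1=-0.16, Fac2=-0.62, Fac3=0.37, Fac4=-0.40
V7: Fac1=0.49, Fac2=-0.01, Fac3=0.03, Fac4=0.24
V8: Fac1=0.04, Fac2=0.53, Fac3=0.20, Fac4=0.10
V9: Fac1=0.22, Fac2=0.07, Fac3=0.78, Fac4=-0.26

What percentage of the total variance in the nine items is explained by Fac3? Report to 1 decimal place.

14.5%

SS loadings for Fac3 = 0.03² + 0.23² + 0.53² + (-0.36)² + 0.24² + 0.37² + 0.03² + 0.20² + 0.78² = 1.3081
With 9 standardized items, total variance = 9. Proportion = 1.3081/9 = 0.1453 → 14.53%.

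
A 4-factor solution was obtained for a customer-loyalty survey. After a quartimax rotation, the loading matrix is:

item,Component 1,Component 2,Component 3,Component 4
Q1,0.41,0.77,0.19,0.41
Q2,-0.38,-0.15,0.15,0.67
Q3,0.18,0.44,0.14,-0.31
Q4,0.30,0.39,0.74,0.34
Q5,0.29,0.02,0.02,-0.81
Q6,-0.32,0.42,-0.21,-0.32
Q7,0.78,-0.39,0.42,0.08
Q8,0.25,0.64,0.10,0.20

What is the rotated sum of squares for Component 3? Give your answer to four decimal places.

SS loadings for Component 3 = 0.19² + 0.15² + 0.14² + 0.74² + 0.02² + (-0.21)² + 0.42² + 0.10² = 0.0361 + 0.0225 + 0.0196 + 0.5476 + 0.0004 + 0.0441 + 0.1764 + 0.0100 = 0.8567

0.8567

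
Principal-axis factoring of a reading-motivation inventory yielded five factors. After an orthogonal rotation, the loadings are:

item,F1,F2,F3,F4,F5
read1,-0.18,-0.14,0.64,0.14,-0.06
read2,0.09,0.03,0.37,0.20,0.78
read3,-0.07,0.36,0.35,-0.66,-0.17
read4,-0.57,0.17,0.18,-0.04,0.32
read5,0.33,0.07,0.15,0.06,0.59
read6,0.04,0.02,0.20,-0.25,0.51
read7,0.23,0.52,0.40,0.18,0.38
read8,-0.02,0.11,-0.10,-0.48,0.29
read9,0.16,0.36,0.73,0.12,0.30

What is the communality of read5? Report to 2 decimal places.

h² = 0.33² + 0.07² + 0.15² + 0.06² + 0.59² = 0.1089 + 0.0049 + 0.0225 + 0.0036 + 0.3481 = 0.4880

0.49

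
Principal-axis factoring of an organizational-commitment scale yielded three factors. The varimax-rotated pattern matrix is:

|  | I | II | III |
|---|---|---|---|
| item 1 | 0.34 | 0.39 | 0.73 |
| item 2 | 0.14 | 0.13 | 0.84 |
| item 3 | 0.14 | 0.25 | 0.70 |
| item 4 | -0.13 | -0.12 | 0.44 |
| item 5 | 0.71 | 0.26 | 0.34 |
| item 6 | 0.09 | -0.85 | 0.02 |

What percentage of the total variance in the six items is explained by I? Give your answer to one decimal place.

SS loadings for I = 0.34² + 0.14² + 0.14² + (-0.13)² + 0.71² + 0.09² = 0.6839
With 6 standardized items, total variance = 6. Proportion = 0.6839/6 = 0.1140 → 11.40%.

11.4%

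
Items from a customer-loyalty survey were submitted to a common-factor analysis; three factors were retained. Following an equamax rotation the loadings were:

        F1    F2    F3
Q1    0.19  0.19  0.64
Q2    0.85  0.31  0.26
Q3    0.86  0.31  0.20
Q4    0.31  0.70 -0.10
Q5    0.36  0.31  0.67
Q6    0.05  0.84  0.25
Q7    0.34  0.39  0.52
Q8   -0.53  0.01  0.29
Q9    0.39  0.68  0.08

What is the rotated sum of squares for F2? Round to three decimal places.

SS loadings for F2 = 0.19² + 0.31² + 0.31² + 0.70² + 0.31² + 0.84² + 0.39² + 0.01² + 0.68² = 0.0361 + 0.0961 + 0.0961 + 0.4900 + 0.0961 + 0.7056 + 0.1521 + 0.0001 + 0.4624 = 2.1346

2.135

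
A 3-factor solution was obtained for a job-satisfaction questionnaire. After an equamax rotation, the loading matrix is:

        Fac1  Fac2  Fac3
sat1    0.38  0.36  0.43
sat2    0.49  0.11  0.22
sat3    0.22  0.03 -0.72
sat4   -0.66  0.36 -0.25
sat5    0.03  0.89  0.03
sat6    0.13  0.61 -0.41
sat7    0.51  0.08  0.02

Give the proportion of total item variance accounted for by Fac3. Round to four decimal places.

SS loadings for Fac3 = 0.43² + 0.22² + (-0.72)² + (-0.25)² + 0.03² + (-0.41)² + 0.02² = 0.9836
Proportion of variance = 0.9836 / 7 = 0.1405.

0.1405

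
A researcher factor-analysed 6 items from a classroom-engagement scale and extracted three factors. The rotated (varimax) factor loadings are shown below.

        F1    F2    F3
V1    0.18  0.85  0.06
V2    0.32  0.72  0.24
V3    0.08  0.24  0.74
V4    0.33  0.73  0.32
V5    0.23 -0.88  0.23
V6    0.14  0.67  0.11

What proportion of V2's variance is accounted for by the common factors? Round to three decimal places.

0.678

h² = 0.32² + 0.72² + 0.24² = 0.1024 + 0.5184 + 0.0576 = 0.6784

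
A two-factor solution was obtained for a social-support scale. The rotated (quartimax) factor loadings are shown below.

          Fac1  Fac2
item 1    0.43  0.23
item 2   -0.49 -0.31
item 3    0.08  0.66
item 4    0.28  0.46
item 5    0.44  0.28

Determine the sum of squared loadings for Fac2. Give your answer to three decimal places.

SS loadings for Fac2 = 0.23² + (-0.31)² + 0.66² + 0.46² + 0.28² = 0.0529 + 0.0961 + 0.4356 + 0.2116 + 0.0784 = 0.8746

0.875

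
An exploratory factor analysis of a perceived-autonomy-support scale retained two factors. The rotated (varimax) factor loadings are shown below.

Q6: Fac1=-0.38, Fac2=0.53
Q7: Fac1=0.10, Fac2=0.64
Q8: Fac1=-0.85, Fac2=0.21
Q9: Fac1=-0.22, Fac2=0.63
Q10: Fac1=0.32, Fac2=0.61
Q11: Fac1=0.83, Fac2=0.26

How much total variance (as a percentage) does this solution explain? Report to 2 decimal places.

Communalities: 0.4253, 0.4196, 0.7666, 0.4453, 0.4745, 0.7565; Σh² = 3.2878.
Total variance with 6 standardized items is 6, so the solution explains 3.2878/6 = 0.5480 = 54.80%.

54.80%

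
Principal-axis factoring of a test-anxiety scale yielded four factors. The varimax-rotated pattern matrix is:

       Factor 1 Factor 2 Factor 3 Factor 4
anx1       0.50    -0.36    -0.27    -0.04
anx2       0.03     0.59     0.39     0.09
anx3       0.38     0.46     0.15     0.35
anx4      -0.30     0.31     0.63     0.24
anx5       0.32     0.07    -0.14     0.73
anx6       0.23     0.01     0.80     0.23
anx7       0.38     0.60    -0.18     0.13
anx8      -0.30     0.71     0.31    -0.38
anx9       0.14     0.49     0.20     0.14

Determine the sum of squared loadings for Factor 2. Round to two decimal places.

SS loadings for Factor 2 = (-0.36)² + 0.59² + 0.46² + 0.31² + 0.07² + 0.01² + 0.60² + 0.71² + 0.49² = 0.1296 + 0.3481 + 0.2116 + 0.0961 + 0.0049 + 0.0001 + 0.3600 + 0.5041 + 0.2401 = 1.8946

1.89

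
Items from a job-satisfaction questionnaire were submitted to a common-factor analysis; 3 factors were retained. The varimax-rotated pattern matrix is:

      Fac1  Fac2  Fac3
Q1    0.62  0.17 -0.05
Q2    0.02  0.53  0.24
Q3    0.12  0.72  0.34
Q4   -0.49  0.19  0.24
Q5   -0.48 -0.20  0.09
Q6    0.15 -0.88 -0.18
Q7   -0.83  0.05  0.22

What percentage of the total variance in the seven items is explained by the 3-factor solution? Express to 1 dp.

Communalities: 0.4158, 0.3389, 0.6484, 0.3338, 0.2785, 0.8293, 0.7398; Σh² = 3.5845.
Total variance with 7 standardized items is 7, so the solution explains 3.5845/7 = 0.5121 = 51.21%.

51.2%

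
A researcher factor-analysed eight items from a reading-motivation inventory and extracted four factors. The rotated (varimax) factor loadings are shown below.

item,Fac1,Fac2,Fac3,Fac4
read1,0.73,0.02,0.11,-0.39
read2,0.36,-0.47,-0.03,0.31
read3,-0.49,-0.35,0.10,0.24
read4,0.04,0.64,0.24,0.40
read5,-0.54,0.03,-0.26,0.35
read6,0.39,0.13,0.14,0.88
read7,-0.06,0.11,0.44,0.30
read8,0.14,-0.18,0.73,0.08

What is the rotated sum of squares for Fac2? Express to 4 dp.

0.8157

SS loadings for Fac2 = 0.02² + (-0.47)² + (-0.35)² + 0.64² + 0.03² + 0.13² + 0.11² + (-0.18)² = 0.0004 + 0.2209 + 0.1225 + 0.4096 + 0.0009 + 0.0169 + 0.0121 + 0.0324 = 0.8157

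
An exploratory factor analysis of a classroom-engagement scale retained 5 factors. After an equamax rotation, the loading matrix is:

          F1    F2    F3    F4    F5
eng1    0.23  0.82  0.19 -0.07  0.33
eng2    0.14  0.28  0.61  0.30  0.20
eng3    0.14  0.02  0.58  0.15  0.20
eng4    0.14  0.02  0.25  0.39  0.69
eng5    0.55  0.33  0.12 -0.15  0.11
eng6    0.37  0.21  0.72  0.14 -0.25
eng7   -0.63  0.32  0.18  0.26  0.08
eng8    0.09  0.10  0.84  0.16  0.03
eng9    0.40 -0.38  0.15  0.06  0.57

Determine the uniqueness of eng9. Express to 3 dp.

0.345

h² = 0.40² + (-0.38)² + 0.15² + 0.06² + 0.57² = 0.1600 + 0.1444 + 0.0225 + 0.0036 + 0.3249 = 0.6554
Uniqueness u² = 1 − h² = 1 − 0.6554 = 0.3446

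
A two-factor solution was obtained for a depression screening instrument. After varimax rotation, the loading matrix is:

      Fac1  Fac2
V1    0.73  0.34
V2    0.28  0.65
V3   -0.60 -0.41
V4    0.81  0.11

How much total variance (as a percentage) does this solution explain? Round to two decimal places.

58.64%

Communalities: 0.6485, 0.5009, 0.5281, 0.6682; Σh² = 2.3457.
Total variance with 4 standardized items is 4, so the solution explains 2.3457/4 = 0.5864 = 58.64%.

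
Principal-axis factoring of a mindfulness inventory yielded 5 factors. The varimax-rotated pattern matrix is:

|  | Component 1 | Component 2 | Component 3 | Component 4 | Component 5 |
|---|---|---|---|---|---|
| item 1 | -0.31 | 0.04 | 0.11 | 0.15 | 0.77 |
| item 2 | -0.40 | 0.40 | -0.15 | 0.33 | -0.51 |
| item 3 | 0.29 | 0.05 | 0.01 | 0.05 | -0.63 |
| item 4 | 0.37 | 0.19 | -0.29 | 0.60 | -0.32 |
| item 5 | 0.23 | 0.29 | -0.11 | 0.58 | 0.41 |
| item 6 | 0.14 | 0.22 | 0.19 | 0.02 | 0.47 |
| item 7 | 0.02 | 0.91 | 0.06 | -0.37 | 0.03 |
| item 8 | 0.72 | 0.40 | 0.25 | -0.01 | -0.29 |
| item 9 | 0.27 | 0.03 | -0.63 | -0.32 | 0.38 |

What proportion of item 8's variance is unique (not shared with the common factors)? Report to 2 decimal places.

0.17

h² = 0.72² + 0.40² + 0.25² + (-0.01)² + (-0.29)² = 0.5184 + 0.1600 + 0.0625 + 0.0001 + 0.0841 = 0.8251
Uniqueness u² = 1 − h² = 1 − 0.8251 = 0.1749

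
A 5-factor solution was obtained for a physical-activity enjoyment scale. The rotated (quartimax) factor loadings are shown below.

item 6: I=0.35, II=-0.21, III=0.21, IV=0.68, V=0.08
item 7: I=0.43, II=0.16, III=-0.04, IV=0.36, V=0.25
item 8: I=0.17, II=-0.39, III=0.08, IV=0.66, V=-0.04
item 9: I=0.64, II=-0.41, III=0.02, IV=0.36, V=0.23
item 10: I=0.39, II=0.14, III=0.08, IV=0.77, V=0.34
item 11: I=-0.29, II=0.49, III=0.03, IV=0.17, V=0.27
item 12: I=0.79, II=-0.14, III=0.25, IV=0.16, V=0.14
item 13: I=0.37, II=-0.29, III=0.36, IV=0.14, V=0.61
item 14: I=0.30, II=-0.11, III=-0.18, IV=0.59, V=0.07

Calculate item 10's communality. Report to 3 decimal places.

0.887

h² = 0.39² + 0.14² + 0.08² + 0.77² + 0.34² = 0.1521 + 0.0196 + 0.0064 + 0.5929 + 0.1156 = 0.8866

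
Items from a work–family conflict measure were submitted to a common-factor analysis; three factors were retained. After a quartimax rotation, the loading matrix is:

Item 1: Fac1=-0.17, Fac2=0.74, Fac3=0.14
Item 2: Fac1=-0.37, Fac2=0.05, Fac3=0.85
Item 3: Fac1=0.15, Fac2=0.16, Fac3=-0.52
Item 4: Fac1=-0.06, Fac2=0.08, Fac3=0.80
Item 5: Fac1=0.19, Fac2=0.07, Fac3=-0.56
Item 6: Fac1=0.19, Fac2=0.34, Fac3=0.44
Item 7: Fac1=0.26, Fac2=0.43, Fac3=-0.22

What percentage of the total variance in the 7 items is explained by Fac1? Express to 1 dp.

SS loadings for Fac1 = (-0.17)² + (-0.37)² + 0.15² + (-0.06)² + 0.19² + 0.19² + 0.26² = 0.3317
With 7 standardized items, total variance = 7. Proportion = 0.3317/7 = 0.0474 → 4.74%.

4.7%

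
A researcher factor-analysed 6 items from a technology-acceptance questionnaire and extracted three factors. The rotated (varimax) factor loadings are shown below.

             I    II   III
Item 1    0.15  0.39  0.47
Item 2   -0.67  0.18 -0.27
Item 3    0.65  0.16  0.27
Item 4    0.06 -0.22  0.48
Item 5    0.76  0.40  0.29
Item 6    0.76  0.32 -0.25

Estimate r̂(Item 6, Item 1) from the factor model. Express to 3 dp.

0.121

r̂ = Σ λ_i·λ_j across factors = (0.76)(0.15) + (0.32)(0.39) + (-0.25)(0.47)
  = +0.1140 +0.1248 -0.1175 = 0.1213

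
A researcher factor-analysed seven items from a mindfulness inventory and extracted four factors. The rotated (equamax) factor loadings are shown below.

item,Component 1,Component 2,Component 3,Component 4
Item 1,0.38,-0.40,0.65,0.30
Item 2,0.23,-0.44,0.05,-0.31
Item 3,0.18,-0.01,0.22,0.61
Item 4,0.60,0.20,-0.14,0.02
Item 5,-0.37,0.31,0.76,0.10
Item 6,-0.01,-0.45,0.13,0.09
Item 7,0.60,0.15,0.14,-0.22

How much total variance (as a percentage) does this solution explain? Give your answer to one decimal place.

50.5%

Communalities: 0.8169, 0.3451, 0.4530, 0.4200, 0.8206, 0.2276, 0.4505; Σh² = 3.5337.
Total variance with 7 standardized items is 7, so the solution explains 3.5337/7 = 0.5048 = 50.48%.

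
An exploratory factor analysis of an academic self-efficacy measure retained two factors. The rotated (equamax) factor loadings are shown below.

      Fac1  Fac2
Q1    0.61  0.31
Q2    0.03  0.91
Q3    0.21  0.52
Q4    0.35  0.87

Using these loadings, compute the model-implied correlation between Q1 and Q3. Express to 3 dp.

r̂ = Σ λ_i·λ_j across factors = (0.61)(0.21) + (0.31)(0.52)
  = +0.1281 +0.1612 = 0.2893

0.289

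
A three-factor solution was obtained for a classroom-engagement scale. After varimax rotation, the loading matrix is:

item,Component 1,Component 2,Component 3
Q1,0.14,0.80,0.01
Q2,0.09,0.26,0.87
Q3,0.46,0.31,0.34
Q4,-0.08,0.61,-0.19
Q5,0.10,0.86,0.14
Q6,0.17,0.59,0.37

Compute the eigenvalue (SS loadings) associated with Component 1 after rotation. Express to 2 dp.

SS loadings for Component 1 = 0.14² + 0.09² + 0.46² + (-0.08)² + 0.10² + 0.17² = 0.0196 + 0.0081 + 0.2116 + 0.0064 + 0.0100 + 0.0289 = 0.2846

0.28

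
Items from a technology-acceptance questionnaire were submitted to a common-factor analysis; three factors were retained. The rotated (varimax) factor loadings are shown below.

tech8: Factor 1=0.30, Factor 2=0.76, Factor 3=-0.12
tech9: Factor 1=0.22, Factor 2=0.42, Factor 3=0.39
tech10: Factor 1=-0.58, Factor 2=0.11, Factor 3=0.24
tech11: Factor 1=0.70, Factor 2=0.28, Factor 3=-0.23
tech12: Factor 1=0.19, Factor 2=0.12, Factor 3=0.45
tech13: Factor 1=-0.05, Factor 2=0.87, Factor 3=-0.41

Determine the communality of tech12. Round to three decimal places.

h² = 0.19² + 0.12² + 0.45² = 0.0361 + 0.0144 + 0.2025 = 0.2530

0.253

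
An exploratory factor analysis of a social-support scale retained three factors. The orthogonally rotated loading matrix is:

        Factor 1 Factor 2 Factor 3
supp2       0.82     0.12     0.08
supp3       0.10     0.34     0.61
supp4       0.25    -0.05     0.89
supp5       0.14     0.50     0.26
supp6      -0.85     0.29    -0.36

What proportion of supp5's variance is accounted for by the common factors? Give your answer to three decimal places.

0.337

h² = 0.14² + 0.50² + 0.26² = 0.0196 + 0.2500 + 0.0676 = 0.3372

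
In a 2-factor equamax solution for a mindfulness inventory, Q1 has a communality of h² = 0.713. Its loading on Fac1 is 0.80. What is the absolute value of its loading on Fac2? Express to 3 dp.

0.270

Under orthogonal rotation h² = Σλ², so λ_Fac2² = h² − (0.6400) = 0.713 − 0.6400 = 0.0730.
|λ| = √0.0730 = 0.2702.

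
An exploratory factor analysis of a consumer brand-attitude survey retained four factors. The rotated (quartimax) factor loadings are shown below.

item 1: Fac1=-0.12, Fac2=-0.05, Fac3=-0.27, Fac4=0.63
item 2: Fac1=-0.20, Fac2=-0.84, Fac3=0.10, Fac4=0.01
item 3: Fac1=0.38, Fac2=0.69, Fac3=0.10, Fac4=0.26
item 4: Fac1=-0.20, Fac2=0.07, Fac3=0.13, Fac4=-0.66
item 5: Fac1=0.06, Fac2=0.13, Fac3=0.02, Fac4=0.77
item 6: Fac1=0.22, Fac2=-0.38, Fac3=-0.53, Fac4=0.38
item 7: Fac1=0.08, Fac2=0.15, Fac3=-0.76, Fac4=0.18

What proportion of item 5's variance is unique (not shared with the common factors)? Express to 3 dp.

0.386

h² = 0.06² + 0.13² + 0.02² + 0.77² = 0.0036 + 0.0169 + 0.0004 + 0.5929 = 0.6138
Uniqueness u² = 1 − h² = 1 − 0.6138 = 0.3862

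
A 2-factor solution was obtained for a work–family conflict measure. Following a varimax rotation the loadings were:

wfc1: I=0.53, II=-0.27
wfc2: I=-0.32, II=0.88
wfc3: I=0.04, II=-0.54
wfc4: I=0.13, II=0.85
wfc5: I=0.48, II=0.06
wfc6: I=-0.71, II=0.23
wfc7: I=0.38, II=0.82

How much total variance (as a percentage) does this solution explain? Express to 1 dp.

SS loadings by factor: 1.2807, 2.5903; total = 3.8710.
Total variance with 7 standardized items is 7, so the solution explains 3.8710/7 = 0.5530 = 55.30%.

55.3%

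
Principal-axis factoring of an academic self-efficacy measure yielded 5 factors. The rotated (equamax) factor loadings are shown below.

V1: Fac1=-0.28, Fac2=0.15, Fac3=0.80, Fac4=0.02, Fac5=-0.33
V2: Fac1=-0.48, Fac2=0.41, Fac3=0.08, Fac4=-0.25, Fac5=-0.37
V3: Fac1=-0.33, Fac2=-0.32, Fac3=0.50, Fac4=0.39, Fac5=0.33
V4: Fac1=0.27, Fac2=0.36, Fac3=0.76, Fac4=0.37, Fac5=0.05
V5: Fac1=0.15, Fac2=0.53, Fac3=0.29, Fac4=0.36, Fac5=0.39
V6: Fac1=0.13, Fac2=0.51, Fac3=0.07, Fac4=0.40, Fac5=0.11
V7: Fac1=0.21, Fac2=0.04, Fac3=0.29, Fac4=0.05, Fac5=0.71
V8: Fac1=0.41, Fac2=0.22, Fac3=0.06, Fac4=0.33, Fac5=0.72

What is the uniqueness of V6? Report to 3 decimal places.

h² = 0.13² + 0.51² + 0.07² + 0.40² + 0.11² = 0.0169 + 0.2601 + 0.0049 + 0.1600 + 0.0121 = 0.4540
Uniqueness u² = 1 − h² = 1 − 0.4540 = 0.5460

0.546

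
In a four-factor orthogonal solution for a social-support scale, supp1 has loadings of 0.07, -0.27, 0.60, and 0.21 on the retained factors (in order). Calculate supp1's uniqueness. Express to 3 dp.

h² = 0.07² + (-0.27)² + 0.60² + 0.21² = 0.0049 + 0.0729 + 0.3600 + 0.0441 = 0.4819
Uniqueness u² = 1 − h² = 1 − 0.4819 = 0.5181

0.518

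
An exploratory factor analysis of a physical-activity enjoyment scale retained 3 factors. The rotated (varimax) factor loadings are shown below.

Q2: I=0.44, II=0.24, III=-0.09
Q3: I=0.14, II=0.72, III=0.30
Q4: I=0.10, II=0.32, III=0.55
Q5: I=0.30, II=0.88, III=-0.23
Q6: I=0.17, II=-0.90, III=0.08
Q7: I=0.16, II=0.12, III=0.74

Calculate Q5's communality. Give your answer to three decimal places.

h² = 0.30² + 0.88² + (-0.23)² = 0.0900 + 0.7744 + 0.0529 = 0.9173

0.917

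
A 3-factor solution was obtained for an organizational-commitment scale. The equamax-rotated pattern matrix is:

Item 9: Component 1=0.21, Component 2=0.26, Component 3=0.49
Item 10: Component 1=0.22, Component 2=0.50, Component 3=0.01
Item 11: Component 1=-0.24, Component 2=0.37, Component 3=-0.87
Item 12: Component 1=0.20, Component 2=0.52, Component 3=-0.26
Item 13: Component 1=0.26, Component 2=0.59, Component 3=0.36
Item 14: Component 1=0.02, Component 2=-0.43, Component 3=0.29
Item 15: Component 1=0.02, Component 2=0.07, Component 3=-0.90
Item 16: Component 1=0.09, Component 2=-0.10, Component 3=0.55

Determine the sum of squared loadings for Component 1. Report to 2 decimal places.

SS loadings for Component 1 = 0.21² + 0.22² + (-0.24)² + 0.20² + 0.26² + 0.02² + 0.02² + 0.09² = 0.0441 + 0.0484 + 0.0576 + 0.0400 + 0.0676 + 0.0004 + 0.0004 + 0.0081 = 0.2666

0.27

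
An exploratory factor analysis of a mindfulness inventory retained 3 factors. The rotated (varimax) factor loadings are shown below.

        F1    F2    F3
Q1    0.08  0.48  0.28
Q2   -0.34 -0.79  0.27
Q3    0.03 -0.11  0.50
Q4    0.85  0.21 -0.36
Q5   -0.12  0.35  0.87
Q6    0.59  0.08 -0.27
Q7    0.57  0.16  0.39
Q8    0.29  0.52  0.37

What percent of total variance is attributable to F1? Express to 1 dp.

20.2%

SS loadings for F1 = 0.08² + (-0.34)² + 0.03² + 0.85² + (-0.12)² + 0.59² + 0.57² + 0.29² = 1.6169
With 8 standardized items, total variance = 8. Proportion = 1.6169/8 = 0.2021 → 20.21%.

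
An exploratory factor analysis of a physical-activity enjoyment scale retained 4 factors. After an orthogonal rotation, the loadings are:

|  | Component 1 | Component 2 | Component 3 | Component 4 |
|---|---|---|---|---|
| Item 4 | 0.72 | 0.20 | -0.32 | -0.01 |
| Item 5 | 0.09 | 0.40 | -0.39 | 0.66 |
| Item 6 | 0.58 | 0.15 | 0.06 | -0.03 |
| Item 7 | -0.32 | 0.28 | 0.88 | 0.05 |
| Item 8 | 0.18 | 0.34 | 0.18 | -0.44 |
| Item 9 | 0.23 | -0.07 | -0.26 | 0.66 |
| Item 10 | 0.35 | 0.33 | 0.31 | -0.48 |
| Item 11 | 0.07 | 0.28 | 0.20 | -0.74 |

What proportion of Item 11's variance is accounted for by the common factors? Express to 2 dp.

h² = 0.07² + 0.28² + 0.20² + (-0.74)² = 0.0049 + 0.0784 + 0.0400 + 0.5476 = 0.6709

0.67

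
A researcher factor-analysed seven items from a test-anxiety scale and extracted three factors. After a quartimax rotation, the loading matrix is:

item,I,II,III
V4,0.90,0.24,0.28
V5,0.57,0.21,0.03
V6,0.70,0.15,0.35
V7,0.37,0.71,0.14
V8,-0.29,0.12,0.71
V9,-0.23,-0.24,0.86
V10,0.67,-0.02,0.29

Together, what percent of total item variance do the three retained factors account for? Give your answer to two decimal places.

SS loadings by factor: 2.3477, 0.7007, 1.5492; total = 4.5976.
Total variance with 7 standardized items is 7, so the solution explains 4.5976/7 = 0.6568 = 65.68%.

65.68%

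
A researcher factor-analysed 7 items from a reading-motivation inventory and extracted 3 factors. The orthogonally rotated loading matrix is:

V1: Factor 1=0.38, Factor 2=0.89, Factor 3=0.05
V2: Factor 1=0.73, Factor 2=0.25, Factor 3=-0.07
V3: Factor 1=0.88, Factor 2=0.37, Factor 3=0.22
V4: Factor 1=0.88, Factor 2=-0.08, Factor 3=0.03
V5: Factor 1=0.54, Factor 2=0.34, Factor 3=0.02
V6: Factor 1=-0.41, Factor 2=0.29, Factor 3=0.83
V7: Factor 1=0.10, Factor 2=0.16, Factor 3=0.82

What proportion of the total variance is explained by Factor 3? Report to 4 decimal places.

0.2026

SS loadings for Factor 3 = 0.05² + (-0.07)² + 0.22² + 0.03² + 0.02² + 0.83² + 0.82² = 1.4184
Proportion of variance = 1.4184 / 7 = 0.2026.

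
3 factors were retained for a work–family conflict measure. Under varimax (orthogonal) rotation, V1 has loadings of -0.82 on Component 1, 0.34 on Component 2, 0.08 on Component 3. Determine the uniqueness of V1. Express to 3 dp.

0.206

h² = (-0.82)² + 0.34² + 0.08² = 0.6724 + 0.1156 + 0.0064 = 0.7944
Uniqueness u² = 1 − h² = 1 − 0.7944 = 0.2056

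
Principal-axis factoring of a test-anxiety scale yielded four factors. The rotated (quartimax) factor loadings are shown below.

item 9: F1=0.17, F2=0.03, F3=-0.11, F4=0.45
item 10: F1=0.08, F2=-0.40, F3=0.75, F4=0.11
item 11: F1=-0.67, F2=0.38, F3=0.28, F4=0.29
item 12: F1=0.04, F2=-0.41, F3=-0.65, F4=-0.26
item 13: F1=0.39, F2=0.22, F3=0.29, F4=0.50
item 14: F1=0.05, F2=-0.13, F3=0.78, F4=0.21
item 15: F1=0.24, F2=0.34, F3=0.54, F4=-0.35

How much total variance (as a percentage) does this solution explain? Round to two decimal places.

59.93%

SS loadings by factor: 0.6980, 0.6543, 2.0596, 0.7829; total = 4.1948.
Total variance with 7 standardized items is 7, so the solution explains 4.1948/7 = 0.5993 = 59.93%.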